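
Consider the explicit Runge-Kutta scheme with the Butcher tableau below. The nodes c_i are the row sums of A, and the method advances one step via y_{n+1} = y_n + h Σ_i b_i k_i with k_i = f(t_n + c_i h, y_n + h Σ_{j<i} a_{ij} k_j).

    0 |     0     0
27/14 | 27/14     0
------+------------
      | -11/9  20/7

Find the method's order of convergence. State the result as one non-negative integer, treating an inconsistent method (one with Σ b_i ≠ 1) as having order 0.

b = (-11/9, 20/7)
c = (0, 27/14)
Σ b_i: (-11/9)·1 + 20/7·1 = 103/63 ≠ 1 ⇒ order 0.

0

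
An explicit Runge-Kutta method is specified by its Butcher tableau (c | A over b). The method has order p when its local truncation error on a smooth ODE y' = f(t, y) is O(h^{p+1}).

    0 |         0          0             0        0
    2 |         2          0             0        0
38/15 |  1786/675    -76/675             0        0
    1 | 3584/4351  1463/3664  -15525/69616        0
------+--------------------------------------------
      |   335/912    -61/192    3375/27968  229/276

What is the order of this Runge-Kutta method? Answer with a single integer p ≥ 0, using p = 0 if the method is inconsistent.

b = (335/912, -61/192, 3375/27968, 229/276)
c = (0, 2, 38/15, 1)
Ac = (0, 0, -152/675, 107/458)
Σ b_i: 335/912·1 + (-61/192)·1 + 3375/27968·1 + 229/276·1 = 1 ✓
b·c: (-61/192)·2 + 3375/27968·38/15 + 229/276·1 = 1/2 ✓
b·c²: (-61/192)·4 + 3375/27968·1444/225 + 229/276·1 = 1/3 ✓
b·Ac: 3375/27968·(-152/675) + 229/276·107/458 = 1/6 ✓
b·c³: (-61/192)·8 + 3375/27968·54872/3375 + 229/276·1 = 1/4 ✓
b·(c∘Ac): 3375/27968·(-5776/10125) + 229/276·107/458 = 1/8 ✓
b·Ac²: 3375/27968·(-304/675) + 229/276·38/229 = 1/12 ✓
b·A²c: 229/276·23/458 = 1/24 ✓; 4 stages ⇒ order 4.

4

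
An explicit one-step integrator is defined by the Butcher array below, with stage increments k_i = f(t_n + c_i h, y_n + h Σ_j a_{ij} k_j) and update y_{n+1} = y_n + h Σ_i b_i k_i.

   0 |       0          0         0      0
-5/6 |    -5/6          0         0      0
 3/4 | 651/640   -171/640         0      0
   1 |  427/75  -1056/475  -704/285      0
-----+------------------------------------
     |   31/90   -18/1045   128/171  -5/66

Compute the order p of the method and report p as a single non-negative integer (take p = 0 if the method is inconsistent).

4

b = (31/90, -18/1045, 128/171, -5/66)
c = (0, -5/6, 3/4, 1)
Ac = (0, 0, 57/256, 0)
Σ b_i: 31/90·1 + (-18/1045)·1 + 128/171·1 + (-5/66)·1 = 1 ✓
b·c: (-18/1045)·(-5/6) + 128/171·3/4 + (-5/66)·1 = 1/2 ✓
b·c²: (-18/1045)·25/36 + 128/171·9/16 + (-5/66)·1 = 1/3 ✓
b·Ac: 128/171·57/256 = 1/6 ✓
b·c³: (-18/1045)·(-125/216) + 128/171·27/64 + (-5/66)·1 = 1/4 ✓
b·(c∘Ac): 128/171·171/1024 = 1/8 ✓
b·Ac²: 128/171·(-95/512) + (-5/66)·(-44/15) = 1/12 ✓
b·A²c: (-5/66)·(-11/20) = 1/24 ✓; 4 stages ⇒ order 4.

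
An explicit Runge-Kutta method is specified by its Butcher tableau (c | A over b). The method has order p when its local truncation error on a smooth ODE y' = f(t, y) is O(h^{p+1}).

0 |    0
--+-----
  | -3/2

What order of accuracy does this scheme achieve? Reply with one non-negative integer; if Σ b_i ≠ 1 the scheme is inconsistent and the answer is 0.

0

b = (-3/2)
c = (0)
Σ b_i: (-3/2)·1 = -3/2 ≠ 1 ⇒ order 0.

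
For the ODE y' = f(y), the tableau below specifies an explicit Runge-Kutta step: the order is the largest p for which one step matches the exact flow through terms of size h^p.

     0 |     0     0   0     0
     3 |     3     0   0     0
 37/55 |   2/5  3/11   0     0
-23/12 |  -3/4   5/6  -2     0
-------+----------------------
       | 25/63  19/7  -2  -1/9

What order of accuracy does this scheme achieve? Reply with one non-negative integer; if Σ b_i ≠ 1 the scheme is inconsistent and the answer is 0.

1

b = (25/63, 19/7, -2, -1/9)
c = (0, 3, 37/55, -23/12)
Ac = (0, 0, 9/11, 127/110)
Σ b_i: 25/63·1 + 19/7·1 + (-2)·1 + (-1/9)·1 = 1 ✓
b·c: 19/7·3 + (-2)·37/55 + (-1/9)·(-23/12) = 291491/41580 ≠ 1/2 ⇒ order 1.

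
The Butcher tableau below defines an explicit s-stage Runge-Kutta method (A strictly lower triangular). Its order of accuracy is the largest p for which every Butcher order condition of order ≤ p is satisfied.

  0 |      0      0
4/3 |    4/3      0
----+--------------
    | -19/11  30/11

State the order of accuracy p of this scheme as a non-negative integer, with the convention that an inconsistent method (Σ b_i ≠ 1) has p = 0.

b = (-19/11, 30/11)
c = (0, 4/3)
Σ b_i: (-19/11)·1 + 30/11·1 = 1 ✓
b·c: 30/11·4/3 = 40/11 ≠ 1/2 ⇒ order 1.

1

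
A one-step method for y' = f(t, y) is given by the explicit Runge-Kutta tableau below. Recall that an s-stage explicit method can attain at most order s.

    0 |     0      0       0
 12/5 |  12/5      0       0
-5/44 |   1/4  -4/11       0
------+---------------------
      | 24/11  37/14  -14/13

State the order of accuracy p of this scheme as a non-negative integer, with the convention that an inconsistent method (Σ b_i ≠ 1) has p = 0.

0

b = (24/11, 37/14, -14/13)
c = (0, 12/5, -5/44)
Ac = (0, 0, -48/55)
Σ b_i: 24/11·1 + 37/14·1 + (-14/13)·1 = 7503/2002 ≠ 1 ⇒ order 0.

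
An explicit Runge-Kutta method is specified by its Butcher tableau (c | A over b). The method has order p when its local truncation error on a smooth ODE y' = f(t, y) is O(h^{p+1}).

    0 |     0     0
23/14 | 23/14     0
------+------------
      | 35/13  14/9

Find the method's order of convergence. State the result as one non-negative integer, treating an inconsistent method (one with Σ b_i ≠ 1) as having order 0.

b = (35/13, 14/9)
c = (0, 23/14)
Σ b_i: 35/13·1 + 14/9·1 = 497/117 ≠ 1 ⇒ order 0.

0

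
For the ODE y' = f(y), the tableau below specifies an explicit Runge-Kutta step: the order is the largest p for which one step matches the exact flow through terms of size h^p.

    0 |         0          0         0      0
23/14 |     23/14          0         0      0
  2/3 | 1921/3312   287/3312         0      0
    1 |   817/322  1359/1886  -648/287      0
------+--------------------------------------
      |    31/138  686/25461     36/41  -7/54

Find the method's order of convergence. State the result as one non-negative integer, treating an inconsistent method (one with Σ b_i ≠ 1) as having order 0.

b = (31/138, 686/25461, 36/41, -7/54)
c = (0, 23/14, 2/3, 1)
Ac = (0, 0, 41/288, -9/28)
Σ b_i: 31/138·1 + 686/25461·1 + 36/41·1 + (-7/54)·1 = 1 ✓
b·c: 686/25461·23/14 + 36/41·2/3 + (-7/54)·1 = 1/2 ✓
b·c²: 686/25461·529/196 + 36/41·4/9 + (-7/54)·1 = 1/3 ✓
b·Ac: 36/41·41/288 + (-7/54)·(-9/28) = 1/6 ✓
b·c³: 686/25461·12167/2744 + 36/41·8/27 + (-7/54)·1 = 1/4 ✓
b·(c∘Ac): 36/41·41/432 + (-7/54)·(-9/28) = 1/8 ✓
b·Ac²: 36/41·943/4032 + (-7/54)·369/392 = 1/12 ✓
b·A²c: (-7/54)·(-9/28) = 1/24 ✓; 4 stages ⇒ order 4.

4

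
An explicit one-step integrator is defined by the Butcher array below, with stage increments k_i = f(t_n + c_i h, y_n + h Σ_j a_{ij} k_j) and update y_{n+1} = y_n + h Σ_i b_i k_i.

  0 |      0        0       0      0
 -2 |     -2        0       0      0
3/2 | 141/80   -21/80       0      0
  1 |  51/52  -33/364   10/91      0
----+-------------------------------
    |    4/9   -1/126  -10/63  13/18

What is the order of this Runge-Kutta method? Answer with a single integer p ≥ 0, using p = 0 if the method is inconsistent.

b = (4/9, -1/126, -10/63, 13/18)
c = (0, -2, 3/2, 1)
Ac = (0, 0, 21/40, 9/26)
Σ b_i: 4/9·1 + (-1/126)·1 + (-10/63)·1 + 13/18·1 = 1 ✓
b·c: (-1/126)·(-2) + (-10/63)·3/2 + 13/18·1 = 1/2 ✓
b·c²: (-1/126)·4 + (-10/63)·9/4 + 13/18·1 = 1/3 ✓
b·Ac: (-10/63)·21/40 + 13/18·9/26 = 1/6 ✓
b·c³: (-1/126)·(-8) + (-10/63)·27/8 + 13/18·1 = 1/4 ✓
b·(c∘Ac): (-10/63)·63/80 + 13/18·9/26 = 1/8 ✓
b·Ac²: (-10/63)·(-21/20) + 13/18·(-3/26) = 1/12 ✓
b·A²c: 13/18·3/52 = 1/24 ✓; 4 stages ⇒ order 4.

4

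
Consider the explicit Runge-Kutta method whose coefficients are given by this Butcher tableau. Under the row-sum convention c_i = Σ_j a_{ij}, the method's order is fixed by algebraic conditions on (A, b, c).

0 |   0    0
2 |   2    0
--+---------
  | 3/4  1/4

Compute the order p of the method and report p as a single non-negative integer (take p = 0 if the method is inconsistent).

b = (3/4, 1/4)
c = (0, 2)
Σ b_i: 3/4·1 + 1/4·1 = 1 ✓
b·c: 1/4·2 = 1/2 ✓; 2 stages ⇒ order 2.

2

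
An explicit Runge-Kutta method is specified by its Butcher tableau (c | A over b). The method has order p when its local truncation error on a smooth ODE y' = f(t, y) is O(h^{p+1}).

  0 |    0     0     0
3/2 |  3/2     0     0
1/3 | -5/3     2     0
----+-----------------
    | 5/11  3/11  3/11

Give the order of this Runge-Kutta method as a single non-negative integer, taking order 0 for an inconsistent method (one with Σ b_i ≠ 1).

2

b = (5/11, 3/11, 3/11)
c = (0, 3/2, 1/3)
Ac = (0, 0, 3)
Σ b_i: 5/11·1 + 3/11·1 + 3/11·1 = 1 ✓
b·c: 3/11·3/2 + 3/11·1/3 = 1/2 ✓
b·c²: 3/11·9/4 + 3/11·1/9 = 85/132 ≠ 1/3 ⇒ order 2.
b·Ac: 3/11·3 = 9/11 ≠ 1/6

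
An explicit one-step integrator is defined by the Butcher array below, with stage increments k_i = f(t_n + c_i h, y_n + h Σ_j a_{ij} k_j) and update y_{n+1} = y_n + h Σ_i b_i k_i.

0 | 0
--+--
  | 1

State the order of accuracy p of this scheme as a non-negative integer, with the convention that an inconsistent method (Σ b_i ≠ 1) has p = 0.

1

b = (1)
c = (0)
Σ b_i: 1·1 = 1 ✓; 1 stage ⇒ order 1.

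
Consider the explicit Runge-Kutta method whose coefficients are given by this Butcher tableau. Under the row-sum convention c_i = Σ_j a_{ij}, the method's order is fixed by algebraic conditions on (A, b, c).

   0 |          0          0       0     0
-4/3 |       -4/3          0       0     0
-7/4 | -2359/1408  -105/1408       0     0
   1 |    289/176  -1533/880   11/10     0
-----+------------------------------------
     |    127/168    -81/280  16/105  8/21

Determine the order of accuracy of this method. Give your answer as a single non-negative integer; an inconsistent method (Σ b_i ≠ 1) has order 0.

4

b = (127/168, -81/280, 16/105, 8/21)
c = (0, -4/3, -7/4, 1)
Ac = (0, 0, 35/352, 35/88)
Σ b_i: 127/168·1 + (-81/280)·1 + 16/105·1 + 8/21·1 = 1 ✓
b·c: (-81/280)·(-4/3) + 16/105·(-7/4) + 8/21·1 = 1/2 ✓
b·c²: (-81/280)·16/9 + 16/105·49/16 + 8/21·1 = 1/3 ✓
b·Ac: 16/105·35/352 + 8/21·35/88 = 1/6 ✓
b·c³: (-81/280)·(-64/27) + 16/105·(-343/64) + 8/21·1 = 1/4 ✓
b·(c∘Ac): 16/105·(-245/1408) + 8/21·35/88 = 1/8 ✓
b·Ac²: 16/105·(-35/264) + 8/21·287/1056 = 1/12 ✓
b·A²c: 8/21·7/64 = 1/24 ✓; 4 stages ⇒ order 4.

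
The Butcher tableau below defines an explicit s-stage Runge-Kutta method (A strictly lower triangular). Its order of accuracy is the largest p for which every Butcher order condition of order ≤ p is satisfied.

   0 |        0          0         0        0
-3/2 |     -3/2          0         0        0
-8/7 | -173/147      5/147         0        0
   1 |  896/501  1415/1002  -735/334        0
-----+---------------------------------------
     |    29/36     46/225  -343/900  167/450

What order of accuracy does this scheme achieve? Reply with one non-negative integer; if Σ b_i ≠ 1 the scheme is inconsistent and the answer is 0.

b = (29/36, 46/225, -343/900, 167/450)
c = (0, -3/2, -8/7, 1)
Ac = (0, 0, -5/98, 265/668)
Σ b_i: 29/36·1 + 46/225·1 + (-343/900)·1 + 167/450·1 = 1 ✓
b·c: 46/225·(-3/2) + (-343/900)·(-8/7) + 167/450·1 = 1/2 ✓
b·c²: 46/225·9/4 + (-343/900)·64/49 + 167/450·1 = 1/3 ✓
b·Ac: (-343/900)·(-5/98) + 167/450·265/668 = 1/6 ✓
b·c³: 46/225·(-27/8) + (-343/900)·(-512/343) + 167/450·1 = 1/4 ✓
b·(c∘Ac): (-343/900)·20/343 + 167/450·265/668 = 1/8 ✓
b·Ac²: (-343/900)·15/196 + 167/450·405/1336 = 1/12 ✓
b·A²c: 167/450·75/668 = 1/24 ✓; 4 stages ⇒ order 4.

4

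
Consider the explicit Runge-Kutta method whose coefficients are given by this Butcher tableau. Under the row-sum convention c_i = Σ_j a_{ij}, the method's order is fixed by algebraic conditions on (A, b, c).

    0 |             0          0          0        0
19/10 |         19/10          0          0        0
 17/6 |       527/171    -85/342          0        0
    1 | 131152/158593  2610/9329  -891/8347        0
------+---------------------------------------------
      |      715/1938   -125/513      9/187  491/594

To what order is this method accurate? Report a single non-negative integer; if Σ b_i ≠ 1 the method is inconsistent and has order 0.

b = (715/1938, -125/513, 9/187, 491/594)
c = (0, 19/10, 17/6, 1)
Ac = (0, 0, -17/36, 225/982)
Σ b_i: 715/1938·1 + (-125/513)·1 + 9/187·1 + 491/594·1 = 1 ✓
b·c: (-125/513)·19/10 + 9/187·17/6 + 491/594·1 = 1/2 ✓
b·c²: (-125/513)·361/100 + 9/187·289/36 + 491/594·1 = 1/3 ✓
b·Ac: 9/187·(-17/36) + 491/594·225/982 = 1/6 ✓
b·c³: (-125/513)·6859/1000 + 9/187·4913/216 + 491/594·1 = 1/4 ✓
b·(c∘Ac): 9/187·(-289/216) + 491/594·225/982 = 1/8 ✓
b·Ac²: 9/187·(-323/360) + 491/594·1503/9820 = 1/12 ✓
b·A²c: 491/594·99/1964 = 1/24 ✓; 4 stages ⇒ order 4.

4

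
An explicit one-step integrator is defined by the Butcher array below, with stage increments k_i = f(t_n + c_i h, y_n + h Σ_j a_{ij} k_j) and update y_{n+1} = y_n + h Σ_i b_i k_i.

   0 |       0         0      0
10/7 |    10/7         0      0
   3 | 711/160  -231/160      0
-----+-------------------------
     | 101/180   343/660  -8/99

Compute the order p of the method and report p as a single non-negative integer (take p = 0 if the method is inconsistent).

3

b = (101/180, 343/660, -8/99)
c = (0, 10/7, 3)
Ac = (0, 0, -33/16)
Σ b_i: 101/180·1 + 343/660·1 + (-8/99)·1 = 1 ✓
b·c: 343/660·10/7 + (-8/99)·3 = 1/2 ✓
b·c²: 343/660·100/49 + (-8/99)·9 = 1/3 ✓
b·Ac: (-8/99)·(-33/16) = 1/6 ✓; 3 stages ⇒ order 3.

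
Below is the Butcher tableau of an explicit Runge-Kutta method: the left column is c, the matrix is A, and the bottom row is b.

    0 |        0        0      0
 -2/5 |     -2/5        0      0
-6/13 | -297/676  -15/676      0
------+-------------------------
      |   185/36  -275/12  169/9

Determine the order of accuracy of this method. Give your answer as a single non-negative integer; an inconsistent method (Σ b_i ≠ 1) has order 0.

b = (185/36, -275/12, 169/9)
c = (0, -2/5, -6/13)
Ac = (0, 0, 3/338)
Σ b_i: 185/36·1 + (-275/12)·1 + 169/9·1 = 1 ✓
b·c: (-275/12)·(-2/5) + 169/9·(-6/13) = 1/2 ✓
b·c²: (-275/12)·4/25 + 169/9·36/169 = 1/3 ✓
b·Ac: 169/9·3/338 = 1/6 ✓; 3 stages ⇒ order 3.

3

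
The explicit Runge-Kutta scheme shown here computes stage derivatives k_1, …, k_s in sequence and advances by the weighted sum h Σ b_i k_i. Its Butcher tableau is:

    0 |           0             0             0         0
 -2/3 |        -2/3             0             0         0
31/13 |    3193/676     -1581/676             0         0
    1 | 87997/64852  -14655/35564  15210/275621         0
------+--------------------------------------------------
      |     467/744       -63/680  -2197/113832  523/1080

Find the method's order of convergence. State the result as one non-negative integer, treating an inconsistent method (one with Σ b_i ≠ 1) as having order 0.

b = (467/744, -63/680, -2197/113832, 523/1080)
c = (0, -2/3, 31/13, 1)
Ac = (0, 0, 527/338, 425/1046)
Σ b_i: 467/744·1 + (-63/680)·1 + (-2197/113832)·1 + 523/1080·1 = 1 ✓
b·c: (-63/680)·(-2/3) + (-2197/113832)·31/13 + 523/1080·1 = 1/2 ✓
b·c²: (-63/680)·4/9 + (-2197/113832)·961/169 + 523/1080·1 = 1/3 ✓
b·Ac: (-2197/113832)·527/338 + 523/1080·425/1046 = 1/6 ✓
b·c³: (-63/680)·(-8/27) + (-2197/113832)·29791/2197 + 523/1080·1 = 1/4 ✓
b·(c∘Ac): (-2197/113832)·16337/4394 + 523/1080·425/1046 = 1/8 ✓
b·Ac²: (-2197/113832)·(-527/507) + 523/1080·205/1569 = 1/12 ✓
b·A²c: 523/1080·45/523 = 1/24 ✓; 4 stages ⇒ order 4.

4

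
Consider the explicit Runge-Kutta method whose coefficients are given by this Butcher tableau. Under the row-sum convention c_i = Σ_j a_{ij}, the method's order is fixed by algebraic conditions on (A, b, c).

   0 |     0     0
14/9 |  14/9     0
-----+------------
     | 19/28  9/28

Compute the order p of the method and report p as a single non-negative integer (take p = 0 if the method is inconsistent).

b = (19/28, 9/28)
c = (0, 14/9)
Σ b_i: 19/28·1 + 9/28·1 = 1 ✓
b·c: 9/28·14/9 = 1/2 ✓; 2 stages ⇒ order 2.

2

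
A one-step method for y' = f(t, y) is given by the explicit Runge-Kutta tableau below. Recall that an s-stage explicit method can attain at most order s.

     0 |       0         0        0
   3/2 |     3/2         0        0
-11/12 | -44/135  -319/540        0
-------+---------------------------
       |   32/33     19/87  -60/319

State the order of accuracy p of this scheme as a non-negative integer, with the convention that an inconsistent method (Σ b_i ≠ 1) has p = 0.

3

b = (32/33, 19/87, -60/319)
c = (0, 3/2, -11/12)
Ac = (0, 0, -319/360)
Σ b_i: 32/33·1 + 19/87·1 + (-60/319)·1 = 1 ✓
b·c: 19/87·3/2 + (-60/319)·(-11/12) = 1/2 ✓
b·c²: 19/87·9/4 + (-60/319)·121/144 = 1/3 ✓
b·Ac: (-60/319)·(-319/360) = 1/6 ✓; 3 stages ⇒ order 3.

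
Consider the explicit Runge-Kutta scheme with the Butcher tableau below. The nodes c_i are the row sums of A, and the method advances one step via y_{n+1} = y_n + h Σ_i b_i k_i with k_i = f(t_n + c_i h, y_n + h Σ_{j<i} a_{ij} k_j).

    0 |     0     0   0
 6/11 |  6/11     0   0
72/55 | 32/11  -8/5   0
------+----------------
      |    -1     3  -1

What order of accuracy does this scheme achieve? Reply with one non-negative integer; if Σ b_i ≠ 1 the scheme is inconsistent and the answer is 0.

b = (-1, 3, -1)
c = (0, 6/11, 72/55)
Ac = (0, 0, -48/55)
Σ b_i: (-1)·1 + 3·1 + (-1)·1 = 1 ✓
b·c: 3·6/11 + (-1)·72/55 = 18/55 ≠ 1/2 ⇒ order 1.

1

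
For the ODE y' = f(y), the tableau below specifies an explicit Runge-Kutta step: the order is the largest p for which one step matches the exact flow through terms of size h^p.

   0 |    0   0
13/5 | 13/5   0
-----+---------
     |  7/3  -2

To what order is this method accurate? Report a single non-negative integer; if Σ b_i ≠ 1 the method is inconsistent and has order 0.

b = (7/3, -2)
c = (0, 13/5)
Σ b_i: 7/3·1 + (-2)·1 = 1/3 ≠ 1 ⇒ order 0.

0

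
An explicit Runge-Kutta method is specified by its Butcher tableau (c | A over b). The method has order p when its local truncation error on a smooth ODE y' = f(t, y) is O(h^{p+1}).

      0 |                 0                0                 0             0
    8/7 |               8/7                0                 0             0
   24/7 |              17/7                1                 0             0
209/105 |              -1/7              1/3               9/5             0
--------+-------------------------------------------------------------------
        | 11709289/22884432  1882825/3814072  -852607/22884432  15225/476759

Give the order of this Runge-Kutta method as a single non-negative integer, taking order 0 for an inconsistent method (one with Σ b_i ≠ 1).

3

b = (11709289/22884432, 1882825/3814072, -852607/22884432, 15225/476759)
c = (0, 8/7, 24/7, 209/105)
Ac = (0, 0, 8/7, 688/105)
Σ b_i: 11709289/22884432·1 + 1882825/3814072·1 + (-852607/22884432)·1 + 15225/476759·1 = 1 ✓
b·c: 1882825/3814072·8/7 + (-852607/22884432)·24/7 + 15225/476759·209/105 = 1/2 ✓
b·c²: 1882825/3814072·64/49 + (-852607/22884432)·576/49 + 15225/476759·43681/11025 = 1/3 ✓
b·Ac: (-852607/22884432)·8/7 + 15225/476759·688/105 = 1/6 ✓
b·c³: 1882825/3814072·512/343 + (-852607/22884432)·13824/343 + 15225/476759·9129329/1157625 = -539142419/1051253595 ≠ 1/4 ⇒ order 3.
b·(c∘Ac): (-852607/22884432)·192/49 + 15225/476759·143792/11025 = 386908/1430277 ≠ 1/8
b·Ac²: (-852607/22884432)·64/49 + 15225/476759·15872/735 = 6417116/10011939 ≠ 1/12
b·A²c: 15225/476759·72/35 = 31320/476759 ≠ 1/24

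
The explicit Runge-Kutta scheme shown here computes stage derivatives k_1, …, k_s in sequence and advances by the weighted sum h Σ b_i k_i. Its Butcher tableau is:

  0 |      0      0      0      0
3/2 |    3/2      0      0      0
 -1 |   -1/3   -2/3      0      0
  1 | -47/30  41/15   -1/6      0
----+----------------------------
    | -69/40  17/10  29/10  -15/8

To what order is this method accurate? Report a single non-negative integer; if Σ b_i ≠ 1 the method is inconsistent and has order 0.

b = (-69/40, 17/10, 29/10, -15/8)
c = (0, 3/2, -1, 1)
Ac = (0, 0, -1, 64/15)
Σ b_i: (-69/40)·1 + 17/10·1 + 29/10·1 + (-15/8)·1 = 1 ✓
b·c: 17/10·3/2 + 29/10·(-1) + (-15/8)·1 = -89/40 ≠ 1/2 ⇒ order 1.

1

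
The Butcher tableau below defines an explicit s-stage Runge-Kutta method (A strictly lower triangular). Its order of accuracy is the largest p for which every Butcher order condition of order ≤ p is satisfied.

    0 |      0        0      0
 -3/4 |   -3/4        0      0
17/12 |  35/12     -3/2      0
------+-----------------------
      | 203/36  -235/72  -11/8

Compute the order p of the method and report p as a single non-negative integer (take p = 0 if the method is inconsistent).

2

b = (203/36, -235/72, -11/8)
c = (0, -3/4, 17/12)
Ac = (0, 0, 9/8)
Σ b_i: 203/36·1 + (-235/72)·1 + (-11/8)·1 = 1 ✓
b·c: (-235/72)·(-3/4) + (-11/8)·17/12 = 1/2 ✓
b·c²: (-235/72)·9/16 + (-11/8)·289/144 = -2647/576 ≠ 1/3 ⇒ order 2.
b·Ac: (-11/8)·9/8 = -99/64 ≠ 1/6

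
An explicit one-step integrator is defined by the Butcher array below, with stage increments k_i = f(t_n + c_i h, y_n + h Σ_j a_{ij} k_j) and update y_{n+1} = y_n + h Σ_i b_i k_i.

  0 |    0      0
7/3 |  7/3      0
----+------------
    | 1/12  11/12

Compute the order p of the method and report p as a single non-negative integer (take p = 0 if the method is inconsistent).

1

b = (1/12, 11/12)
c = (0, 7/3)
Σ b_i: 1/12·1 + 11/12·1 = 1 ✓
b·c: 11/12·7/3 = 77/36 ≠ 1/2 ⇒ order 1.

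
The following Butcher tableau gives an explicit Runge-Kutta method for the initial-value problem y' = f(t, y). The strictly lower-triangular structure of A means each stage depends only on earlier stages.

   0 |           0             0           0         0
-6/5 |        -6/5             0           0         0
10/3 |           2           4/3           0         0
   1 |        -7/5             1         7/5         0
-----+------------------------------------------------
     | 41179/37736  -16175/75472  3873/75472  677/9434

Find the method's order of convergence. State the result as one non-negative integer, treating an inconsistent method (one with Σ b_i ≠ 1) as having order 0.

3

b = (41179/37736, -16175/75472, 3873/75472, 677/9434)
c = (0, -6/5, 10/3, 1)
Ac = (0, 0, -8/5, 52/15)
Σ b_i: 41179/37736·1 + (-16175/75472)·1 + 3873/75472·1 + 677/9434·1 = 1 ✓
b·c: (-16175/75472)·(-6/5) + 3873/75472·10/3 + 677/9434·1 = 1/2 ✓
b·c²: (-16175/75472)·36/25 + 3873/75472·100/9 + 677/9434·1 = 1/3 ✓
b·Ac: 3873/75472·(-8/5) + 677/9434·52/15 = 1/6 ✓
b·c³: (-16175/75472)·(-216/125) + 3873/75472·1000/27 + 677/9434·1 = 994561/424530 ≠ 1/4 ⇒ order 3.
b·(c∘Ac): 3873/75472·(-16/3) + 677/9434·52/15 = -1763/70755 ≠ 1/8
b·Ac²: 3873/75472·48/25 + 677/9434·3824/225 = 279799/212265 ≠ 1/12
b·A²c: 677/9434·(-56/25) = -18956/117925 ≠ 1/24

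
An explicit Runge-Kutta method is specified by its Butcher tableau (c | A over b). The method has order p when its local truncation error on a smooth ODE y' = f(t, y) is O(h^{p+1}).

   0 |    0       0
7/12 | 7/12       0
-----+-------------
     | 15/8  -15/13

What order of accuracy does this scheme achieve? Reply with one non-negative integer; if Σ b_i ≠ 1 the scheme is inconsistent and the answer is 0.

0

b = (15/8, -15/13)
c = (0, 7/12)
Σ b_i: 15/8·1 + (-15/13)·1 = 75/104 ≠ 1 ⇒ order 0.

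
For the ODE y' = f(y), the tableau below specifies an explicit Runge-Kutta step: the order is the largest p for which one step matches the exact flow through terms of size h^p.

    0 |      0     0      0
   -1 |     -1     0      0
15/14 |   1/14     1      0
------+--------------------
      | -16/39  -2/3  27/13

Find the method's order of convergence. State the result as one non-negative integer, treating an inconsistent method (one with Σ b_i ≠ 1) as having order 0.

1

b = (-16/39, -2/3, 27/13)
c = (0, -1, 15/14)
Ac = (0, 0, -1)
Σ b_i: (-16/39)·1 + (-2/3)·1 + 27/13·1 = 1 ✓
b·c: (-2/3)·(-1) + 27/13·15/14 = 1579/546 ≠ 1/2 ⇒ order 1.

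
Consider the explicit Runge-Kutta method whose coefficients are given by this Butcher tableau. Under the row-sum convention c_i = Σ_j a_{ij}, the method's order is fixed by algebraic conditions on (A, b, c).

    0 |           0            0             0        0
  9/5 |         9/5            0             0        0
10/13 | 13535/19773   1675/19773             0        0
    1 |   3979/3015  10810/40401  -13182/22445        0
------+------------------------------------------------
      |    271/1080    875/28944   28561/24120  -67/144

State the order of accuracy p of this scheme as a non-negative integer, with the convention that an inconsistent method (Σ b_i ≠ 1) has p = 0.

4

b = (271/1080, 875/28944, 28561/24120, -67/144)
c = (0, 9/5, 10/13, 1)
Ac = (0, 0, 335/2197, 2/67)
Σ b_i: 271/1080·1 + 875/28944·1 + 28561/24120·1 + (-67/144)·1 = 1 ✓
b·c: 875/28944·9/5 + 28561/24120·10/13 + (-67/144)·1 = 1/2 ✓
b·c²: 875/28944·81/25 + 28561/24120·100/169 + (-67/144)·1 = 1/3 ✓
b·Ac: 28561/24120·335/2197 + (-67/144)·2/67 = 1/6 ✓
b·c³: 875/28944·729/125 + 28561/24120·1000/2197 + (-67/144)·1 = 1/4 ✓
b·(c∘Ac): 28561/24120·3350/28561 + (-67/144)·2/67 = 1/8 ✓
b·Ac²: 28561/24120·603/2197 + (-67/144)·174/335 = 1/12 ✓
b·A²c: (-67/144)·(-6/67) = 1/24 ✓; 4 stages ⇒ order 4.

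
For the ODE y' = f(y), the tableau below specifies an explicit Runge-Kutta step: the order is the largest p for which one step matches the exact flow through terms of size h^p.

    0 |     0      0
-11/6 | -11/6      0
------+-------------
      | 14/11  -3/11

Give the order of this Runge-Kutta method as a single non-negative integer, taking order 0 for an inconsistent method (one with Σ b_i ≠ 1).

2

b = (14/11, -3/11)
c = (0, -11/6)
Σ b_i: 14/11·1 + (-3/11)·1 = 1 ✓
b·c: (-3/11)·(-11/6) = 1/2 ✓; 2 stages ⇒ order 2.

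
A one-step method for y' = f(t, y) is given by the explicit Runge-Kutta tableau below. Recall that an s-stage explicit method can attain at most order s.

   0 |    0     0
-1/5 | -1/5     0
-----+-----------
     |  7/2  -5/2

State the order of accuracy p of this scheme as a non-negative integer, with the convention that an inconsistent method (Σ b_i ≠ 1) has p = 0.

b = (7/2, -5/2)
c = (0, -1/5)
Σ b_i: 7/2·1 + (-5/2)·1 = 1 ✓
b·c: (-5/2)·(-1/5) = 1/2 ✓; 2 stages ⇒ order 2.

2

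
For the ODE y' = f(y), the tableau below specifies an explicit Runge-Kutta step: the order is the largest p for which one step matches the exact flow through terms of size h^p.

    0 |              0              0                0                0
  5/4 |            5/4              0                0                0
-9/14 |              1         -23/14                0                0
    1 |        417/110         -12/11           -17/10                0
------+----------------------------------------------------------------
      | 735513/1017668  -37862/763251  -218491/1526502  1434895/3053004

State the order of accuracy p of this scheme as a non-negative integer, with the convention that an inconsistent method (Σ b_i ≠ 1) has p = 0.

b = (735513/1017668, -37862/763251, -218491/1526502, 1434895/3053004)
c = (0, 5/4, -9/14, 1)
Ac = (0, 0, -115/56, -417/1540)
Σ b_i: 735513/1017668·1 + (-37862/763251)·1 + (-218491/1526502)·1 + 1434895/3053004·1 = 1 ✓
b·c: (-37862/763251)·5/4 + (-218491/1526502)·(-9/14) + 1434895/3053004·1 = 1/2 ✓
b·c²: (-37862/763251)·25/16 + (-218491/1526502)·81/196 + 1434895/3053004·1 = 1/3 ✓
b·Ac: (-218491/1526502)·(-115/56) + 1434895/3053004·(-417/1540) = 1/6 ✓
b·c³: (-37862/763251)·125/64 + (-218491/1526502)·(-729/2744) + 1434895/3053004·1 = 3347177/8141344 ≠ 1/4 ⇒ order 3.
b·(c∘Ac): (-218491/1526502)·1035/784 + 1434895/3053004·(-417/1540) = -2574461/8141344 ≠ 1/8
b·Ac²: (-218491/1526502)·(-575/224) + 1434895/3053004·(-51897/21560) = -261207913/341936448 ≠ 1/12
b·A²c: 1434895/3053004·391/112 = 80149135/48848064 ≠ 1/24

3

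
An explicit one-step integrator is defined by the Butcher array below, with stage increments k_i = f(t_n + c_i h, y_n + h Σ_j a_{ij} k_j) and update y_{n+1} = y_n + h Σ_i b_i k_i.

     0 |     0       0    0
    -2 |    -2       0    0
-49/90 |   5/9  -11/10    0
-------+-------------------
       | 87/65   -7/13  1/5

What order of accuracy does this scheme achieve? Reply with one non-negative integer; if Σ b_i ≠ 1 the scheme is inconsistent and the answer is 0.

b = (87/65, -7/13, 1/5)
c = (0, -2, -49/90)
Ac = (0, 0, 11/5)
Σ b_i: 87/65·1 + (-7/13)·1 + 1/5·1 = 1 ✓
b·c: (-7/13)·(-2) + 1/5·(-49/90) = 5663/5850 ≠ 1/2 ⇒ order 1.

1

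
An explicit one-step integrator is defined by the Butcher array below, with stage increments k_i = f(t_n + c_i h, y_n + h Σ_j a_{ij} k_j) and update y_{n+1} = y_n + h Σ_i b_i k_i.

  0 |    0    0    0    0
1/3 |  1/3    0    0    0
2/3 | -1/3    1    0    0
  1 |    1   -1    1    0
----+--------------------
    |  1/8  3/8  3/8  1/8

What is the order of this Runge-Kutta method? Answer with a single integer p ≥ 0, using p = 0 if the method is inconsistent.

b = (1/8, 3/8, 3/8, 1/8)
c = (0, 1/3, 2/3, 1)
Ac = (0, 0, 1/3, 1/3)
Σ b_i: 1/8·1 + 3/8·1 + 3/8·1 + 1/8·1 = 1 ✓
b·c: 3/8·1/3 + 3/8·2/3 + 1/8·1 = 1/2 ✓
b·c²: 3/8·1/9 + 3/8·4/9 + 1/8·1 = 1/3 ✓
b·Ac: 3/8·1/3 + 1/8·1/3 = 1/6 ✓
b·c³: 3/8·1/27 + 3/8·8/27 + 1/8·1 = 1/4 ✓
b·(c∘Ac): 3/8·2/9 + 1/8·1/3 = 1/8 ✓
b·Ac²: 3/8·1/9 + 1/8·1/3 = 1/12 ✓
b·A²c: 1/8·1/3 = 1/24 ✓; 4 stages ⇒ order 4.

4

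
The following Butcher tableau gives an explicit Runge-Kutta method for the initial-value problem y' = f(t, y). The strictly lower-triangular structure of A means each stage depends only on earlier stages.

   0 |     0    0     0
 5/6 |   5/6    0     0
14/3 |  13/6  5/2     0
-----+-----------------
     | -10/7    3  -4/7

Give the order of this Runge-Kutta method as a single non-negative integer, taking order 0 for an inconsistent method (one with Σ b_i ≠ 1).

b = (-10/7, 3, -4/7)
c = (0, 5/6, 14/3)
Ac = (0, 0, 25/12)
Σ b_i: (-10/7)·1 + 3·1 + (-4/7)·1 = 1 ✓
b·c: 3·5/6 + (-4/7)·14/3 = -1/6 ≠ 1/2 ⇒ order 1.

1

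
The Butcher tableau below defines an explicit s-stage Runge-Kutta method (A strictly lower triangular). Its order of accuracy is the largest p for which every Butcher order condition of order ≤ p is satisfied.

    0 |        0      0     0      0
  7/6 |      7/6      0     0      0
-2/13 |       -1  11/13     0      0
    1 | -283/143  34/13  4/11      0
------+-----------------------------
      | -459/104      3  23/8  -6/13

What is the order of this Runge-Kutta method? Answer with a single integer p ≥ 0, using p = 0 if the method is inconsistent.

b = (-459/104, 3, 23/8, -6/13)
c = (0, 7/6, -2/13, 1)
Ac = (0, 0, 77/78, 1285/429)
Σ b_i: (-459/104)·1 + 3·1 + 23/8·1 + (-6/13)·1 = 1 ✓
b·c: 3·7/6 + 23/8·(-2/13) + (-6/13)·1 = 135/52 ≠ 1/2 ⇒ order 1.

1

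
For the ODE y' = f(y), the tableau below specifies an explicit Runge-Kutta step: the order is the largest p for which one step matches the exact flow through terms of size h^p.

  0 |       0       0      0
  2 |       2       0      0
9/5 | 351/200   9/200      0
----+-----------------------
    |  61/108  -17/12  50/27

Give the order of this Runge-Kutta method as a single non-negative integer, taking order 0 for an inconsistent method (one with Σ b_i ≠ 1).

b = (61/108, -17/12, 50/27)
c = (0, 2, 9/5)
Ac = (0, 0, 9/100)
Σ b_i: 61/108·1 + (-17/12)·1 + 50/27·1 = 1 ✓
b·c: (-17/12)·2 + 50/27·9/5 = 1/2 ✓
b·c²: (-17/12)·4 + 50/27·81/25 = 1/3 ✓
b·Ac: 50/27·9/100 = 1/6 ✓; 3 stages ⇒ order 3.

3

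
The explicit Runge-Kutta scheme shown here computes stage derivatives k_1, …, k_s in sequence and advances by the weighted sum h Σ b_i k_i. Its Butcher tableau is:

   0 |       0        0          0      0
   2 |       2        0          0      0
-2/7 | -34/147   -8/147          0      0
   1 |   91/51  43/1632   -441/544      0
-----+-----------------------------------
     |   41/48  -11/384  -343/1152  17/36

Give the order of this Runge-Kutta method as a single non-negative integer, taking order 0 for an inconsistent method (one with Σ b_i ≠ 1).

4

b = (41/48, -11/384, -343/1152, 17/36)
c = (0, 2, -2/7, 1)
Ac = (0, 0, -16/147, 29/102)
Σ b_i: 41/48·1 + (-11/384)·1 + (-343/1152)·1 + 17/36·1 = 1 ✓
b·c: (-11/384)·2 + (-343/1152)·(-2/7) + 17/36·1 = 1/2 ✓
b·c²: (-11/384)·4 + (-343/1152)·4/49 + 17/36·1 = 1/3 ✓
b·Ac: (-343/1152)·(-16/147) + 17/36·29/102 = 1/6 ✓
b·c³: (-11/384)·8 + (-343/1152)·(-8/343) + 17/36·1 = 1/4 ✓
b·(c∘Ac): (-343/1152)·32/1029 + 17/36·29/102 = 1/8 ✓
b·Ac²: (-343/1152)·(-32/147) + 17/36·2/51 = 1/12 ✓
b·A²c: 17/36·3/34 = 1/24 ✓; 4 stages ⇒ order 4.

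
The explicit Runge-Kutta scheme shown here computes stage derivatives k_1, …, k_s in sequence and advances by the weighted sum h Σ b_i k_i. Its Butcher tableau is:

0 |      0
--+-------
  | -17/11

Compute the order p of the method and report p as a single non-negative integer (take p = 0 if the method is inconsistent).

0

b = (-17/11)
c = (0)
Σ b_i: (-17/11)·1 = -17/11 ≠ 1 ⇒ order 0.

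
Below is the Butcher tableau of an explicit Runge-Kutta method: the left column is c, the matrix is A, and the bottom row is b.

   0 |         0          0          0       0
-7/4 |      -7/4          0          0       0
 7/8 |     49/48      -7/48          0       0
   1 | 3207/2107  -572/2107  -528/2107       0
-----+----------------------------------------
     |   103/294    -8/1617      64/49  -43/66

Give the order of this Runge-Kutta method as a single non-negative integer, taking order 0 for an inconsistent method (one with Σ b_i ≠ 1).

b = (103/294, -8/1617, 64/49, -43/66)
c = (0, -7/4, 7/8, 1)
Ac = (0, 0, 49/192, 11/43)
Σ b_i: 103/294·1 + (-8/1617)·1 + 64/49·1 + (-43/66)·1 = 1 ✓
b·c: (-8/1617)·(-7/4) + 64/49·7/8 + (-43/66)·1 = 1/2 ✓
b·c²: (-8/1617)·49/16 + 64/49·49/64 + (-43/66)·1 = 1/3 ✓
b·Ac: 64/49·49/192 + (-43/66)·11/43 = 1/6 ✓
b·c³: (-8/1617)·(-343/64) + 64/49·343/512 + (-43/66)·1 = 1/4 ✓
b·(c∘Ac): 64/49·343/1536 + (-43/66)·11/43 = 1/8 ✓
b·Ac²: 64/49·(-343/768) + (-43/66)·(-44/43) = 1/12 ✓
b·A²c: (-43/66)·(-11/172) = 1/24 ✓; 4 stages ⇒ order 4.

4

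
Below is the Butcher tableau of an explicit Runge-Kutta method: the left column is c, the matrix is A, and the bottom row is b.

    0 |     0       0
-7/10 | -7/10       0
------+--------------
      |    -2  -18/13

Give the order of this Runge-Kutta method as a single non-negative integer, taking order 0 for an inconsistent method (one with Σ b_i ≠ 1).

b = (-2, -18/13)
c = (0, -7/10)
Σ b_i: (-2)·1 + (-18/13)·1 = -44/13 ≠ 1 ⇒ order 0.

0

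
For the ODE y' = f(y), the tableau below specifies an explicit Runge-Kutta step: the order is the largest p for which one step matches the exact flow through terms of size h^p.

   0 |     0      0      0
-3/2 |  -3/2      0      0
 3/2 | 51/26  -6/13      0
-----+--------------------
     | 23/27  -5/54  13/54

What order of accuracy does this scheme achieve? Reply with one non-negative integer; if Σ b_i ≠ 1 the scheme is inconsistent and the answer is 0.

b = (23/27, -5/54, 13/54)
c = (0, -3/2, 3/2)
Ac = (0, 0, 9/13)
Σ b_i: 23/27·1 + (-5/54)·1 + 13/54·1 = 1 ✓
b·c: (-5/54)·(-3/2) + 13/54·3/2 = 1/2 ✓
b·c²: (-5/54)·9/4 + 13/54·9/4 = 1/3 ✓
b·Ac: 13/54·9/13 = 1/6 ✓; 3 stages ⇒ order 3.

3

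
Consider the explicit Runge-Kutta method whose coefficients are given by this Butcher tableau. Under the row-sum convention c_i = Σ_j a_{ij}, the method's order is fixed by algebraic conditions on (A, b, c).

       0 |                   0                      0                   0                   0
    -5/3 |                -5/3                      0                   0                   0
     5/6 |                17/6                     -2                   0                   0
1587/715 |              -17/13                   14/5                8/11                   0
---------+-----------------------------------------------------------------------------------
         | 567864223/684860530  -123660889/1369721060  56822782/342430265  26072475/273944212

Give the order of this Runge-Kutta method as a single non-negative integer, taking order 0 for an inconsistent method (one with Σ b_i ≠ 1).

3

b = (567864223/684860530, -123660889/1369721060, 56822782/342430265, 26072475/273944212)
c = (0, -5/3, 5/6, 1587/715)
Ac = (0, 0, 10/3, -134/33)
Σ b_i: 567864223/684860530·1 + (-123660889/1369721060)·1 + 56822782/342430265·1 + 26072475/273944212·1 = 1 ✓
b·c: (-123660889/1369721060)·(-5/3) + 56822782/342430265·5/6 + 26072475/273944212·1587/715 = 1/2 ✓
b·c²: (-123660889/1369721060)·25/9 + 56822782/342430265·25/36 + 26072475/273944212·2518569/511225 = 1/3 ✓
b·Ac: 56822782/342430265·10/3 + 26072475/273944212·(-134/33) = 1/6 ✓
b·c³: (-123660889/1369721060)·(-125/27) + 56822782/342430265·125/216 + 26072475/273944212·3996969003/365525875 = 913568702459/587610334740 ≠ 1/4 ⇒ order 3.
b·(c∘Ac): 56822782/342430265·25/9 + 26072475/273944212·(-70886/7865) = -489214085/1232748954 ≠ 1/8
b·Ac²: 56822782/342430265·(-50/9) + 26072475/273944212·820/99 = -82331695/616374477 ≠ 1/12
b·A²c: 26072475/273944212·80/33 = 15801500/68486053 ≠ 1/24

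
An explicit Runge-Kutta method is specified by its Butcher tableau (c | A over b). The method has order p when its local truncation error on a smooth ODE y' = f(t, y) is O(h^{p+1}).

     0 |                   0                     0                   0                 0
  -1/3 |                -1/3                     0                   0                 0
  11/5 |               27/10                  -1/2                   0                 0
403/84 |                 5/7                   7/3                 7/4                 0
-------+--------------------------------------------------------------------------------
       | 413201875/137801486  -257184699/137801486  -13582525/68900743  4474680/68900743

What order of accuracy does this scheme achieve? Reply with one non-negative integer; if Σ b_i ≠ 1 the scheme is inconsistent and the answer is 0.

b = (413201875/137801486, -257184699/137801486, -13582525/68900743, 4474680/68900743)
c = (0, -1/3, 11/5, 403/84)
Ac = (0, 0, 1/6, 553/180)
Σ b_i: 413201875/137801486·1 + (-257184699/137801486)·1 + (-13582525/68900743)·1 + 4474680/68900743·1 = 1 ✓
b·c: (-257184699/137801486)·(-1/3) + (-13582525/68900743)·11/5 + 4474680/68900743·403/84 = 1/2 ✓
b·c²: (-257184699/137801486)·1/9 + (-13582525/68900743)·121/25 + 4474680/68900743·162409/7056 = 1/3 ✓
b·Ac: (-13582525/68900743)·1/6 + 4474680/68900743·553/180 = 1/6 ✓
b·c³: (-257184699/137801486)·(-1/27) + (-13582525/68900743)·1331/125 + 4474680/68900743·65450827/592704 = 99193842919/19292208040 ≠ 1/4 ⇒ order 3.
b·(c∘Ac): (-13582525/68900743)·11/30 + 4474680/68900743·31837/2160 = 548762614/620106687 ≠ 1/8
b·Ac²: (-13582525/68900743)·(-1/18) + 4474680/68900743·23569/2700 = 3583370389/6201066870 ≠ 1/12
b·A²c: 4474680/68900743·7/24 = 1305115/68900743 ≠ 1/24

3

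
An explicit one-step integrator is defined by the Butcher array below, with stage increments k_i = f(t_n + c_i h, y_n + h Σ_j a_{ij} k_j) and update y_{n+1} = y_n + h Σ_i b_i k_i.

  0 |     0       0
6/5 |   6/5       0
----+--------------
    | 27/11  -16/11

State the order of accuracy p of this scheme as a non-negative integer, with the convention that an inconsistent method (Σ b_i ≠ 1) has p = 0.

b = (27/11, -16/11)
c = (0, 6/5)
Σ b_i: 27/11·1 + (-16/11)·1 = 1 ✓
b·c: (-16/11)·6/5 = -96/55 ≠ 1/2 ⇒ order 1.

1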